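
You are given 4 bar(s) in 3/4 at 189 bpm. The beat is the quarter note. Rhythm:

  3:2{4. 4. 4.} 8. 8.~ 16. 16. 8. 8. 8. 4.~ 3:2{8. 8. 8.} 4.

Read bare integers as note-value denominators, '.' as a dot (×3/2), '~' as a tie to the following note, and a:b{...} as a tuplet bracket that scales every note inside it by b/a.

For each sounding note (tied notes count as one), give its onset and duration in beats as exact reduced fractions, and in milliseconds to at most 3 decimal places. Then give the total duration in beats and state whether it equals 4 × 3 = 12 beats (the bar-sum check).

1) 0.0ms=0b +317.46ms=1b
2) 317.46ms=1b +317.46ms=1b
3) 634.921ms=2b +317.46ms=1b
4) 952.381ms=3b +238.095ms=3/4b
5) 1190.476ms=15/4b +357.143ms=9/8b
6) 1547.619ms=39/8b +119.048ms=3/8b
7) 1666.667ms=21/4b +238.095ms=3/4b
8) 1904.762ms=6b +238.095ms=3/4b
9) 2142.857ms=27/4b +238.095ms=3/4b
10) 2380.952ms=15/2b +634.921ms=2b
11) 3015.873ms=19/2b +158.73ms=1/2b
12) 3174.603ms=10b +158.73ms=1/2b
13) 3333.333ms=21/2b +476.19ms=3/2b
Σ=12b of 12 (189bpm 3/4) — PASS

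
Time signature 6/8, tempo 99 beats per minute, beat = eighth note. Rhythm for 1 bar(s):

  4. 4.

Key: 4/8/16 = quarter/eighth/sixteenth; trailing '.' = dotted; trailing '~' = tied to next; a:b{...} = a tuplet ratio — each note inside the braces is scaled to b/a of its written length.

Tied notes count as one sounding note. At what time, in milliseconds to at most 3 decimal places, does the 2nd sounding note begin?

note 2 onset = 3b = 1818.182ms

1. 0.0ms @ 0 + 1818.182ms (3)
2. 1818.182ms @ 3 + 1818.182ms (3)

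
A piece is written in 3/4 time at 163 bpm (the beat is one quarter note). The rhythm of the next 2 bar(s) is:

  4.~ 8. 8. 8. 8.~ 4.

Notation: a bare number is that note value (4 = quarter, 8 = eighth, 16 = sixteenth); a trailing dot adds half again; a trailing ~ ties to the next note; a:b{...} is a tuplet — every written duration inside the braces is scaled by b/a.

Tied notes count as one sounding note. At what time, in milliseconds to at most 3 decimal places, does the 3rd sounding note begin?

1. 0.0ms @ 0 + 828.221ms (9/4)
2. 828.221ms @ 9/4 + 276.074ms (3/4)
3. 1104.294ms @ 3 + 276.074ms (3/4)
4. 1380.368ms @ 15/4 + 828.221ms (9/4)

note 3 onset = 3b = 1104.294ms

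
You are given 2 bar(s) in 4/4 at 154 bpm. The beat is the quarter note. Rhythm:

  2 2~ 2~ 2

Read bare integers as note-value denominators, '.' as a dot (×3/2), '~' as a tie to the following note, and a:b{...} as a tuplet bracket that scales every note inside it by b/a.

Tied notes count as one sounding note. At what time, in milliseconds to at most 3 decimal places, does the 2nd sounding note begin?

note 2 onset = 2b = 779.221ms

1. 0.0ms @ 0 + 779.221ms (2)
2. 779.221ms @ 2 + 2337.662ms (6)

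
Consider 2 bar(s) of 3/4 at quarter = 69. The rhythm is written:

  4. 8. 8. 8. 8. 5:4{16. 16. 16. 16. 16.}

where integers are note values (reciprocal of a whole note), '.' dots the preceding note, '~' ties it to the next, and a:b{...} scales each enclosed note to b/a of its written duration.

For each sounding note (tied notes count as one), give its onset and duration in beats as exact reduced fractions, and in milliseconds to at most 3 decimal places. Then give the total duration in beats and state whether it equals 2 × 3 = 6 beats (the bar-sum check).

1) 0.0ms=0b +1304.348ms=3/2b
2) 1304.348ms=3/2b +652.174ms=3/4b
3) 1956.522ms=9/4b +652.174ms=3/4b
4) 2608.696ms=3b +652.174ms=3/4b
5) 3260.87ms=15/4b +652.174ms=3/4b
6) 3913.043ms=9/2b +260.87ms=3/10b
7) 4173.913ms=24/5b +260.87ms=3/10b
8) 4434.783ms=51/10b +260.87ms=3/10b
9) 4695.652ms=27/5b +260.87ms=3/10b
10) 4956.522ms=57/10b +260.87ms=3/10b
Σ=6b of 6 (69bpm 3/4) — PASS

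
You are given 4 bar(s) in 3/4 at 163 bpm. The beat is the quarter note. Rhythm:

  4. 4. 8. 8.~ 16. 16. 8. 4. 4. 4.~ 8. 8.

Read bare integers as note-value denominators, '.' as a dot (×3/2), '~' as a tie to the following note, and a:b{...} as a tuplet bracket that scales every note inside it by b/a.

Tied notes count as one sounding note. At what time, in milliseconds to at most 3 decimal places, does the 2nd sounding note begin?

1. 0.0ms @ 0 + 552.147ms (3/2)
2. 552.147ms @ 3/2 + 552.147ms (3/2)
3. 1104.294ms @ 3 + 276.074ms (3/4)
4. 1380.368ms @ 15/4 + 414.11ms (9/8)
5. 1794.479ms @ 39/8 + 138.037ms (3/8)
6. 1932.515ms @ 21/4 + 276.074ms (3/4)
7. 2208.589ms @ 6 + 552.147ms (3/2)
8. 2760.736ms @ 15/2 + 552.147ms (3/2)
9. 3312.883ms @ 9 + 828.221ms (9/4)
10. 4141.104ms @ 45/4 + 276.074ms (3/4)

note 2 onset = 3/2b = 552.147ms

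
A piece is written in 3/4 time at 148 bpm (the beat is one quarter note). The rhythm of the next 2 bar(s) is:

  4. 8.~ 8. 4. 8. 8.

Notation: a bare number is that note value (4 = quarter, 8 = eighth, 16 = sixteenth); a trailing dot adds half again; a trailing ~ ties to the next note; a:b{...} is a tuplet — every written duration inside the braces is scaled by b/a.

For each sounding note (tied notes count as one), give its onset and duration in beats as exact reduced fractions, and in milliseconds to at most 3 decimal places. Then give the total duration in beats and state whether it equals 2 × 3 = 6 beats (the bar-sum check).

1) 0.0ms=0b +608.108ms=3/2b
2) 608.108ms=3/2b +608.108ms=3/2b
3) 1216.216ms=3b +608.108ms=3/2b
4) 1824.324ms=9/2b +304.054ms=3/4b
5) 2128.378ms=21/4b +304.054ms=3/4b
Σ=6b of 6 (148bpm 3/4) — PASS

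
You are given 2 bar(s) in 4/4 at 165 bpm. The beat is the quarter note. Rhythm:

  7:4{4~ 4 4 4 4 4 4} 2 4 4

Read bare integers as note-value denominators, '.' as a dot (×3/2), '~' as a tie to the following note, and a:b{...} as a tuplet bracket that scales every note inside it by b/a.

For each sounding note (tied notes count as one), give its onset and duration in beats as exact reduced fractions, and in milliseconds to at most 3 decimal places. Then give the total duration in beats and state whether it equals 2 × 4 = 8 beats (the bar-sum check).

1) 0.0ms=0b +415.584ms=8/7b
2) 415.584ms=8/7b +207.792ms=4/7b
3) 623.377ms=12/7b +207.792ms=4/7b
4) 831.169ms=16/7b +207.792ms=4/7b
5) 1038.961ms=20/7b +207.792ms=4/7b
6) 1246.753ms=24/7b +207.792ms=4/7b
7) 1454.545ms=4b +727.273ms=2b
8) 2181.818ms=6b +363.636ms=1b
9) 2545.455ms=7b +363.636ms=1b
Σ=8b of 8 (165bpm 4/4) — PASS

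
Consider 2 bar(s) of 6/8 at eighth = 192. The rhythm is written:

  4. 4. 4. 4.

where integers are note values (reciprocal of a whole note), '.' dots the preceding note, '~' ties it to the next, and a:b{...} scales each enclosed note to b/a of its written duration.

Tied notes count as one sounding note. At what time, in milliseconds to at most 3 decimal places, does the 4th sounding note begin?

1. 0.0ms @ 0 + 937.5ms (3)
2. 937.5ms @ 3 + 937.5ms (3)
3. 1875.0ms @ 6 + 937.5ms (3)
4. 2812.5ms @ 9 + 937.5ms (3)

note 4 onset = 9b = 2812.5ms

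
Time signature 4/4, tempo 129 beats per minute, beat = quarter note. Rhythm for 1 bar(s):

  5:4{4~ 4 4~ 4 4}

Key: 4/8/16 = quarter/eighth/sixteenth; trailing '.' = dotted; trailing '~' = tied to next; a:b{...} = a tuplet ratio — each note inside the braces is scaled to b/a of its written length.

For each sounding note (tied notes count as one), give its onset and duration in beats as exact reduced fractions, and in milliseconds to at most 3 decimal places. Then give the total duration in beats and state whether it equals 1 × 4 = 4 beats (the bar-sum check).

1) 0.0ms=0b +744.186ms=8/5b
2) 744.186ms=8/5b +744.186ms=8/5b
3) 1488.372ms=16/5b +372.093ms=4/5b
Σ=4b of 4 (129bpm 4/4) — PASS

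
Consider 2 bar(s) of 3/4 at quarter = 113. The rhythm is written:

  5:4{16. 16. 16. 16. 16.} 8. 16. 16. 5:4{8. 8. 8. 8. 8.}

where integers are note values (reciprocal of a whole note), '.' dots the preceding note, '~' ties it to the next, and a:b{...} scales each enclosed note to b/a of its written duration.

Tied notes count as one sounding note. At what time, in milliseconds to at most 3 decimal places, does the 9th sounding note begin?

note 9 onset = 3b = 1592.92ms

1. 0.0ms @ 0 + 159.292ms (3/10)
2. 159.292ms @ 3/10 + 159.292ms (3/10)
3. 318.584ms @ 3/5 + 159.292ms (3/10)
4. 477.876ms @ 9/10 + 159.292ms (3/10)
5. 637.168ms @ 6/5 + 159.292ms (3/10)
6. 796.46ms @ 3/2 + 398.23ms (3/4)
7. 1194.69ms @ 9/4 + 199.115ms (3/8)
8. 1393.805ms @ 21/8 + 199.115ms (3/8)
9. 1592.92ms @ 3 + 318.584ms (3/5)
10. 1911.504ms @ 18/5 + 318.584ms (3/5)
11. 2230.088ms @ 21/5 + 318.584ms (3/5)
12. 2548.673ms @ 24/5 + 318.584ms (3/5)
13. 2867.257ms @ 27/5 + 318.584ms (3/5)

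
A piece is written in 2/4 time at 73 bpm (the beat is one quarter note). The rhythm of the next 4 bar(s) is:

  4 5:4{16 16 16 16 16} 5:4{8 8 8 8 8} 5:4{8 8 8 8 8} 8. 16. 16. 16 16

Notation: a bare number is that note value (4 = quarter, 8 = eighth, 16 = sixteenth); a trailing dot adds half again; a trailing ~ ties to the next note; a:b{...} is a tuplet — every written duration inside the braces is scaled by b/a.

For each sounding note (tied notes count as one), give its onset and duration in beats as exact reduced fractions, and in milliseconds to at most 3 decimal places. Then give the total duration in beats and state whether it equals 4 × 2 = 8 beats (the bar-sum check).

1) 0.0ms=0b +821.918ms=1b
2) 821.918ms=1b +164.384ms=1/5b
3) 986.301ms=6/5b +164.384ms=1/5b
4) 1150.685ms=7/5b +164.384ms=1/5b
5) 1315.068ms=8/5b +164.384ms=1/5b
6) 1479.452ms=9/5b +164.384ms=1/5b
7) 1643.836ms=2b +328.767ms=2/5b
8) 1972.603ms=12/5b +328.767ms=2/5b
9) 2301.37ms=14/5b +328.767ms=2/5b
10) 2630.137ms=16/5b +328.767ms=2/5b
11) 2958.904ms=18/5b +328.767ms=2/5b
12) 3287.671ms=4b +328.767ms=2/5b
13) 3616.438ms=22/5b +328.767ms=2/5b
14) 3945.205ms=24/5b +328.767ms=2/5b
15) 4273.973ms=26/5b +328.767ms=2/5b
16) 4602.74ms=28/5b +328.767ms=2/5b
17) 4931.507ms=6b +616.438ms=3/4b
18) 5547.945ms=27/4b +308.219ms=3/8b
19) 5856.164ms=57/8b +308.219ms=3/8b
20) 6164.384ms=15/2b +205.479ms=1/4b
21) 6369.863ms=31/4b +205.479ms=1/4b
Σ=8b of 8 (73bpm 2/4) — PASS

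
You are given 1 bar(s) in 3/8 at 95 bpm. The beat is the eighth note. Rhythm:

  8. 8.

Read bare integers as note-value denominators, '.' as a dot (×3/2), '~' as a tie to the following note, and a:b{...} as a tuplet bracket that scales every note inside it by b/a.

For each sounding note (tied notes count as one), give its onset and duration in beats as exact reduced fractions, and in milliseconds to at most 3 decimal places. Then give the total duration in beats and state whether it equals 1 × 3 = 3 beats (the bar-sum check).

1) 0.0ms=0b +947.368ms=3/2b
2) 947.368ms=3/2b +947.368ms=3/2b
Σ=3b of 3 (95bpm 3/8) — PASS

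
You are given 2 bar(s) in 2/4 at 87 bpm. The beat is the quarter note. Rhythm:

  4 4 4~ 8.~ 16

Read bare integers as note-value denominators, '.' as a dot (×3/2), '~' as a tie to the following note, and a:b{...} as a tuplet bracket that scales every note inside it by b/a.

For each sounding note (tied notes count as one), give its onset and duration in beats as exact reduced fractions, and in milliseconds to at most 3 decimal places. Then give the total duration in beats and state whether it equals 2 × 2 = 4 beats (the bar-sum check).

1) 0.0ms=0b +689.655ms=1b
2) 689.655ms=1b +689.655ms=1b
3) 1379.31ms=2b +1379.31ms=2b
Σ=4b of 4 (87bpm 2/4) — PASS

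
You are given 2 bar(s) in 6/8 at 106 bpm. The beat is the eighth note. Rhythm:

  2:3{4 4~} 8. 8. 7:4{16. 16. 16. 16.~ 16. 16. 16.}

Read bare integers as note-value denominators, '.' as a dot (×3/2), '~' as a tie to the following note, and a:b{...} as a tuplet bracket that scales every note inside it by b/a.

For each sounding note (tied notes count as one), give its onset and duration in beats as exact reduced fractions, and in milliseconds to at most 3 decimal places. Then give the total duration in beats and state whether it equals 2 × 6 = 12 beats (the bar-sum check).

1) 0.0ms=0b +1698.113ms=3b
2) 1698.113ms=3b +2547.17ms=9/2b
3) 4245.283ms=15/2b +849.057ms=3/2b
4) 5094.34ms=9b +242.588ms=3/7b
5) 5336.927ms=66/7b +242.588ms=3/7b
6) 5579.515ms=69/7b +242.588ms=3/7b
7) 5822.102ms=72/7b +485.175ms=6/7b
8) 6307.278ms=78/7b +242.588ms=3/7b
9) 6549.865ms=81/7b +242.588ms=3/7b
Σ=12b of 12 (106bpm 6/8) — PASS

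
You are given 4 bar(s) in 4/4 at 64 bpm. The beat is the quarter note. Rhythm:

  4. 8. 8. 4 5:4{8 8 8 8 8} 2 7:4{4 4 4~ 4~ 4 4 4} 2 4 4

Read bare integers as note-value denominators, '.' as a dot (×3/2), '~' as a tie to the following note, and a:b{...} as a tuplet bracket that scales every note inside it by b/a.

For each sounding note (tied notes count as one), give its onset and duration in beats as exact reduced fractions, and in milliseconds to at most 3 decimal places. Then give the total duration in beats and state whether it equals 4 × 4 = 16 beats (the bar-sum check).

1) 0.0ms=0b +1406.25ms=3/2b
2) 1406.25ms=3/2b +703.125ms=3/4b
3) 2109.375ms=9/4b +703.125ms=3/4b
4) 2812.5ms=3b +937.5ms=1b
5) 3750.0ms=4b +375.0ms=2/5b
6) 4125.0ms=22/5b +375.0ms=2/5b
7) 4500.0ms=24/5b +375.0ms=2/5b
8) 4875.0ms=26/5b +375.0ms=2/5b
9) 5250.0ms=28/5b +375.0ms=2/5b
10) 5625.0ms=6b +1875.0ms=2b
11) 7500.0ms=8b +535.714ms=4/7b
12) 8035.714ms=60/7b +535.714ms=4/7b
13) 8571.429ms=64/7b +1607.143ms=12/7b
14) 10178.571ms=76/7b +535.714ms=4/7b
15) 10714.286ms=80/7b +535.714ms=4/7b
16) 11250.0ms=12b +1875.0ms=2b
17) 13125.0ms=14b +937.5ms=1b
18) 14062.5ms=15b +937.5ms=1b
Σ=16b of 16 (64bpm 4/4) — PASS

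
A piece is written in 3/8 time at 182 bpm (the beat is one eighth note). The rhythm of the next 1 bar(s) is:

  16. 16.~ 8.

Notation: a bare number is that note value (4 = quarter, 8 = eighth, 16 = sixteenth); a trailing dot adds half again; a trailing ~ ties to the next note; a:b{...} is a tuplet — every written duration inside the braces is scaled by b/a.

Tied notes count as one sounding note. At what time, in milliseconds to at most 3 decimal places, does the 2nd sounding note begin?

note 2 onset = 3/4b = 247.253ms

1. 0.0ms @ 0 + 247.253ms (3/4)
2. 247.253ms @ 3/4 + 741.758ms (9/4)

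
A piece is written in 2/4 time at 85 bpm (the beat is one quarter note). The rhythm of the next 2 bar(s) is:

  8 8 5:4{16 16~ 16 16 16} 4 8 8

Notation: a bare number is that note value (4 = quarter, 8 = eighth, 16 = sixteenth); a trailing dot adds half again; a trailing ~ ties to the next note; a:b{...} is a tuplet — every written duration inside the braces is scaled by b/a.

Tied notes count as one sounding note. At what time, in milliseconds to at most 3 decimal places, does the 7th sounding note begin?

note 7 onset = 2b = 1411.765ms

1. 0.0ms @ 0 + 352.941ms (1/2)
2. 352.941ms @ 1/2 + 352.941ms (1/2)
3. 705.882ms @ 1 + 141.176ms (1/5)
4. 847.059ms @ 6/5 + 282.353ms (2/5)
5. 1129.412ms @ 8/5 + 141.176ms (1/5)
6. 1270.588ms @ 9/5 + 141.176ms (1/5)
7. 1411.765ms @ 2 + 705.882ms (1)
8. 2117.647ms @ 3 + 352.941ms (1/2)
9. 2470.588ms @ 7/2 + 352.941ms (1/2)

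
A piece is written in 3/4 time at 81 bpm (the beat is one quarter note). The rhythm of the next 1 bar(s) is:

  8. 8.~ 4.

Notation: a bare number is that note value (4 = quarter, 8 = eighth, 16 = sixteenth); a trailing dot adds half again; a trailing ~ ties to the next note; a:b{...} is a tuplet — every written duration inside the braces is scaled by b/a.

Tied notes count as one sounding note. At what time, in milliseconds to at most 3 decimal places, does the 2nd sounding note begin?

1. 0.0ms @ 0 + 555.556ms (3/4)
2. 555.556ms @ 3/4 + 1666.667ms (9/4)

note 2 onset = 3/4b = 555.556ms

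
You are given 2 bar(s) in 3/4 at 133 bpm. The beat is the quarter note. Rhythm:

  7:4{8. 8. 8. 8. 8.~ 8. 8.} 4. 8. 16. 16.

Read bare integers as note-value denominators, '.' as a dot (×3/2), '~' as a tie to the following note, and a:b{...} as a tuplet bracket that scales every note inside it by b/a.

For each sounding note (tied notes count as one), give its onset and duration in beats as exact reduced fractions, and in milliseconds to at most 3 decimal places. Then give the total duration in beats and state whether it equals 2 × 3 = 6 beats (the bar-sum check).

1) 0.0ms=0b +193.34ms=3/7b
2) 193.34ms=3/7b +193.34ms=3/7b
3) 386.681ms=6/7b +193.34ms=3/7b
4) 580.021ms=9/7b +193.34ms=3/7b
5) 773.362ms=12/7b +386.681ms=6/7b
6) 1160.043ms=18/7b +193.34ms=3/7b
7) 1353.383ms=3b +676.692ms=3/2b
8) 2030.075ms=9/2b +338.346ms=3/4b
9) 2368.421ms=21/4b +169.173ms=3/8b
10) 2537.594ms=45/8b +169.173ms=3/8b
Σ=6b of 6 (133bpm 3/4) — PASS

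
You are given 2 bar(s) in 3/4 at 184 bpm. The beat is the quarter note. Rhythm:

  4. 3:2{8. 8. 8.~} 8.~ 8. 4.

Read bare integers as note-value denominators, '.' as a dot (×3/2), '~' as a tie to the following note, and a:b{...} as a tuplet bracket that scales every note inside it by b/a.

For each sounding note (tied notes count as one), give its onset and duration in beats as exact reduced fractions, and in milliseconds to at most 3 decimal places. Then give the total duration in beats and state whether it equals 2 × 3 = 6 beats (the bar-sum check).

1) 0.0ms=0b +489.13ms=3/2b
2) 489.13ms=3/2b +163.043ms=1/2b
3) 652.174ms=2b +163.043ms=1/2b
4) 815.217ms=5/2b +652.174ms=2b
5) 1467.391ms=9/2b +489.13ms=3/2b
Σ=6b of 6 (184bpm 3/4) — PASS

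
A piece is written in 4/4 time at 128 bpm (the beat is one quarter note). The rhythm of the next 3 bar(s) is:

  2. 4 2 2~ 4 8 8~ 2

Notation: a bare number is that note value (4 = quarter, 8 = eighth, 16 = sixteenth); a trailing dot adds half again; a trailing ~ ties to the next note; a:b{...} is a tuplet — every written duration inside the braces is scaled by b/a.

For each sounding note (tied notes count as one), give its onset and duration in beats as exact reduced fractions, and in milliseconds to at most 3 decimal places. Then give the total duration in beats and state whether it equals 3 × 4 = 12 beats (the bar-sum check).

1) 0.0ms=0b +1406.25ms=3b
2) 1406.25ms=3b +468.75ms=1b
3) 1875.0ms=4b +937.5ms=2b
4) 2812.5ms=6b +1406.25ms=3b
5) 4218.75ms=9b +234.375ms=1/2b
6) 4453.125ms=19/2b +1171.875ms=5/2b
Σ=12b of 12 (128bpm 4/4) — PASS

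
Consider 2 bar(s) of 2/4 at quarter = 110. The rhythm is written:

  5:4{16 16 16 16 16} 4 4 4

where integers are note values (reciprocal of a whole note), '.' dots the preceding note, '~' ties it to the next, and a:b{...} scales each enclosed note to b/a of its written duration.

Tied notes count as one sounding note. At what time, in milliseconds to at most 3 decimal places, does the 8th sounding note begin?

1. 0.0ms @ 0 + 109.091ms (1/5)
2. 109.091ms @ 1/5 + 109.091ms (1/5)
3. 218.182ms @ 2/5 + 109.091ms (1/5)
4. 327.273ms @ 3/5 + 109.091ms (1/5)
5. 436.364ms @ 4/5 + 109.091ms (1/5)
6. 545.455ms @ 1 + 545.455ms (1)
7. 1090.909ms @ 2 + 545.455ms (1)
8. 1636.364ms @ 3 + 545.455ms (1)

note 8 onset = 3b = 1636.364ms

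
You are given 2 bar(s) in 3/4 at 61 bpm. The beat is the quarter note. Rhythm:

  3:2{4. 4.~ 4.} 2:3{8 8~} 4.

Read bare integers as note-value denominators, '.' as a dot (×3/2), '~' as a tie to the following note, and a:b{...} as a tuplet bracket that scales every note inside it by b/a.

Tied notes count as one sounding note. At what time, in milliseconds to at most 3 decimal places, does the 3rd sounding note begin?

note 3 onset = 3b = 2950.82ms

1. 0.0ms @ 0 + 983.607ms (1)
2. 983.607ms @ 1 + 1967.213ms (2)
3. 2950.82ms @ 3 + 737.705ms (3/4)
4. 3688.525ms @ 15/4 + 2213.115ms (9/4)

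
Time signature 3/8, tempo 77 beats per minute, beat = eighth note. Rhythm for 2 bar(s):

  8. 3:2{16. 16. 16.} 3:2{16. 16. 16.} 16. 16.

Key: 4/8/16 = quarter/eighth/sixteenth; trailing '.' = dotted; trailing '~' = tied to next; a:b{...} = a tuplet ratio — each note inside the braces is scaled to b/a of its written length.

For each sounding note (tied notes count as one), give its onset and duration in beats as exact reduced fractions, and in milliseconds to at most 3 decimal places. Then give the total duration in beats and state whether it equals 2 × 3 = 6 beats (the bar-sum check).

1) 0.0ms=0b +1168.831ms=3/2b
2) 1168.831ms=3/2b +389.61ms=1/2b
3) 1558.442ms=2b +389.61ms=1/2b
4) 1948.052ms=5/2b +389.61ms=1/2b
5) 2337.662ms=3b +389.61ms=1/2b
6) 2727.273ms=7/2b +389.61ms=1/2b
7) 3116.883ms=4b +389.61ms=1/2b
8) 3506.494ms=9/2b +584.416ms=3/4b
9) 4090.909ms=21/4b +584.416ms=3/4b
Σ=6b of 6 (77bpm 3/8) — PASS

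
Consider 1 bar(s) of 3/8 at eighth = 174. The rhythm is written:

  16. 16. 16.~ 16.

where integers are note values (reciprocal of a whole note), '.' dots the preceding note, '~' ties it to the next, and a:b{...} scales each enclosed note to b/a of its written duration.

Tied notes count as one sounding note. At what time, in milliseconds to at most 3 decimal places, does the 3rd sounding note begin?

1. 0.0ms @ 0 + 258.621ms (3/4)
2. 258.621ms @ 3/4 + 258.621ms (3/4)
3. 517.241ms @ 3/2 + 517.241ms (3/2)

note 3 onset = 3/2b = 517.241ms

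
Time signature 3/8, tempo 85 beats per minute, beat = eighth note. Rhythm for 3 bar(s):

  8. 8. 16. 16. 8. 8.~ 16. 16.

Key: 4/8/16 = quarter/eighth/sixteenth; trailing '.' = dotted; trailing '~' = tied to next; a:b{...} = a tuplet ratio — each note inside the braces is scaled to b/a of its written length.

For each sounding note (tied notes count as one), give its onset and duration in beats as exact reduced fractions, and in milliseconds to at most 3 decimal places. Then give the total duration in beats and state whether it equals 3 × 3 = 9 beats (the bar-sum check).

1) 0.0ms=0b +1058.824ms=3/2b
2) 1058.824ms=3/2b +1058.824ms=3/2b
3) 2117.647ms=3b +529.412ms=3/4b
4) 2647.059ms=15/4b +529.412ms=3/4b
5) 3176.471ms=9/2b +1058.824ms=3/2b
6) 4235.294ms=6b +1588.235ms=9/4b
7) 5823.529ms=33/4b +529.412ms=3/4b
Σ=9b of 9 (85bpm 3/8) — PASS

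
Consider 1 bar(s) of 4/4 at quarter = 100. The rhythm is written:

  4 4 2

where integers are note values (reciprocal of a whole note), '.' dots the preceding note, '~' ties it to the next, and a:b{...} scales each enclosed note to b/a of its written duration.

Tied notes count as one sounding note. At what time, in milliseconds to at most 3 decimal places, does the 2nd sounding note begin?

note 2 onset = 1b = 600.0ms

1. 0.0ms @ 0 + 600.0ms (1)
2. 600.0ms @ 1 + 600.0ms (1)
3. 1200.0ms @ 2 + 1200.0ms (2)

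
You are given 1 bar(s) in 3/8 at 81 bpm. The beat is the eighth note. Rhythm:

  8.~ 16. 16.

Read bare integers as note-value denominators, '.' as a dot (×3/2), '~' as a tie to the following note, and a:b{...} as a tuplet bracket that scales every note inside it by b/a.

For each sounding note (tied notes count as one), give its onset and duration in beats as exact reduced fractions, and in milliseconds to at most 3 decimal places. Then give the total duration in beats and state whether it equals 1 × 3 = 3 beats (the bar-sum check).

1) 0.0ms=0b +1666.667ms=9/4b
2) 1666.667ms=9/4b +555.556ms=3/4b
Σ=3b of 3 (81bpm 3/8) — PASS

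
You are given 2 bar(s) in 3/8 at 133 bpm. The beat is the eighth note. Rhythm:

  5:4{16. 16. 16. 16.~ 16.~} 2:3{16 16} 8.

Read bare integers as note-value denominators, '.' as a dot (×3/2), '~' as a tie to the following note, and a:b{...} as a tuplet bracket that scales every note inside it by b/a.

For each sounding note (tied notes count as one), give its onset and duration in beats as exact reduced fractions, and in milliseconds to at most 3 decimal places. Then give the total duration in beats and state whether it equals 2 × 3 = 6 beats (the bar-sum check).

1) 0.0ms=0b +270.677ms=3/5b
2) 270.677ms=3/5b +270.677ms=3/5b
3) 541.353ms=6/5b +270.677ms=3/5b
4) 812.03ms=9/5b +879.699ms=39/20b
5) 1691.729ms=15/4b +338.346ms=3/4b
6) 2030.075ms=9/2b +676.692ms=3/2b
Σ=6b of 6 (133bpm 3/8) — PASS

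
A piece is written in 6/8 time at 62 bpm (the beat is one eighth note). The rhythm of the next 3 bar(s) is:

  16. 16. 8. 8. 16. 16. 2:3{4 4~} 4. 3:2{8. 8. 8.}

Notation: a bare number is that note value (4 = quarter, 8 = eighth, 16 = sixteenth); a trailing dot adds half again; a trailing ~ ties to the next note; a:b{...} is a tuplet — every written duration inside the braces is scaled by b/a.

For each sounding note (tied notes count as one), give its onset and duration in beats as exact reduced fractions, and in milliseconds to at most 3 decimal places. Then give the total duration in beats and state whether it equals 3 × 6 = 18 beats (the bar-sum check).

1) 0.0ms=0b +725.806ms=3/4b
2) 725.806ms=3/4b +725.806ms=3/4b
3) 1451.613ms=3/2b +1451.613ms=3/2b
4) 2903.226ms=3b +1451.613ms=3/2b
5) 4354.839ms=9/2b +725.806ms=3/4b
6) 5080.645ms=21/4b +725.806ms=3/4b
7) 5806.452ms=6b +2903.226ms=3b
8) 8709.677ms=9b +5806.452ms=6b
9) 14516.129ms=15b +967.742ms=1b
10) 15483.871ms=16b +967.742ms=1b
11) 16451.613ms=17b +967.742ms=1b
Σ=18b of 18 (62bpm 6/8) — PASS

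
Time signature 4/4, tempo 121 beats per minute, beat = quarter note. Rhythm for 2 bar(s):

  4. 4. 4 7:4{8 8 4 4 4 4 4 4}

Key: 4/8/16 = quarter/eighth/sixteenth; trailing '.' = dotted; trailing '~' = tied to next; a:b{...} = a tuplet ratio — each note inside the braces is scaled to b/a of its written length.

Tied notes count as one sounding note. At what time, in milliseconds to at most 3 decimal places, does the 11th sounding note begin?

1. 0.0ms @ 0 + 743.802ms (3/2)
2. 743.802ms @ 3/2 + 743.802ms (3/2)
3. 1487.603ms @ 3 + 495.868ms (1)
4. 1983.471ms @ 4 + 141.677ms (2/7)
5. 2125.148ms @ 30/7 + 141.677ms (2/7)
6. 2266.824ms @ 32/7 + 283.353ms (4/7)
7. 2550.177ms @ 36/7 + 283.353ms (4/7)
8. 2833.53ms @ 40/7 + 283.353ms (4/7)
9. 3116.883ms @ 44/7 + 283.353ms (4/7)
10. 3400.236ms @ 48/7 + 283.353ms (4/7)
11. 3683.589ms @ 52/7 + 283.353ms (4/7)

note 11 onset = 52/7b = 3683.589ms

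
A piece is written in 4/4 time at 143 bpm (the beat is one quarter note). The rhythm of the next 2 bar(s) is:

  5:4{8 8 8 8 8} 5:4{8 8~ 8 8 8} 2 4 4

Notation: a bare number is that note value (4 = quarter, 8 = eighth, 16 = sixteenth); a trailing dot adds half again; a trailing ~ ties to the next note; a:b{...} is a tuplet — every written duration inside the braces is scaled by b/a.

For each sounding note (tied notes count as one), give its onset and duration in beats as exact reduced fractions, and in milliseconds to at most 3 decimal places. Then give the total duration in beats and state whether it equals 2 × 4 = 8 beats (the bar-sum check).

1) 0.0ms=0b +167.832ms=2/5b
2) 167.832ms=2/5b +167.832ms=2/5b
3) 335.664ms=4/5b +167.832ms=2/5b
4) 503.497ms=6/5b +167.832ms=2/5b
5) 671.329ms=8/5b +167.832ms=2/5b
6) 839.161ms=2b +167.832ms=2/5b
7) 1006.993ms=12/5b +335.664ms=4/5b
8) 1342.657ms=16/5b +167.832ms=2/5b
9) 1510.49ms=18/5b +167.832ms=2/5b
10) 1678.322ms=4b +839.161ms=2b
11) 2517.483ms=6b +419.58ms=1b
12) 2937.063ms=7b +419.58ms=1b
Σ=8b of 8 (143bpm 4/4) — PASS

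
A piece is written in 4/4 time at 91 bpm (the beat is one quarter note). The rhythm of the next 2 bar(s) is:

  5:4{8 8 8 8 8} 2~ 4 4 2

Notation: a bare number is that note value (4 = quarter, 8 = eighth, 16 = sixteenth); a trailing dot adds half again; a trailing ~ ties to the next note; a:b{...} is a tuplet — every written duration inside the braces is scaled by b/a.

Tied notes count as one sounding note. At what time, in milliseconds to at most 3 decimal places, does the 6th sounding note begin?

note 6 onset = 2b = 1318.681ms

1. 0.0ms @ 0 + 263.736ms (2/5)
2. 263.736ms @ 2/5 + 263.736ms (2/5)
3. 527.473ms @ 4/5 + 263.736ms (2/5)
4. 791.209ms @ 6/5 + 263.736ms (2/5)
5. 1054.945ms @ 8/5 + 263.736ms (2/5)
6. 1318.681ms @ 2 + 1978.022ms (3)
7. 3296.703ms @ 5 + 659.341ms (1)
8. 3956.044ms @ 6 + 1318.681ms (2)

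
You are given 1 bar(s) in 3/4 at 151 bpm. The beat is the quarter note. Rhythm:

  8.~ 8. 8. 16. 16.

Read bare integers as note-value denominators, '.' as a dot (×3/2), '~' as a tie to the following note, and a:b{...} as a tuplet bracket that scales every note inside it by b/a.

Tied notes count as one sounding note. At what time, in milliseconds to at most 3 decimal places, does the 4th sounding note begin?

note 4 onset = 21/8b = 1043.046ms

1. 0.0ms @ 0 + 596.026ms (3/2)
2. 596.026ms @ 3/2 + 298.013ms (3/4)
3. 894.04ms @ 9/4 + 149.007ms (3/8)
4. 1043.046ms @ 21/8 + 149.007ms (3/8)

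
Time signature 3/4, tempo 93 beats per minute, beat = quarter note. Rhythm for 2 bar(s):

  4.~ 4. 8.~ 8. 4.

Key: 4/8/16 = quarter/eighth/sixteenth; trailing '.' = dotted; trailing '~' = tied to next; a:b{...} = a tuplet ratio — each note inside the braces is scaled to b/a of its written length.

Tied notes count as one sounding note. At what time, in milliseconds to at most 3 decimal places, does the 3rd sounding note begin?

1. 0.0ms @ 0 + 1935.484ms (3)
2. 1935.484ms @ 3 + 967.742ms (3/2)
3. 2903.226ms @ 9/2 + 967.742ms (3/2)

note 3 onset = 9/2b = 2903.226ms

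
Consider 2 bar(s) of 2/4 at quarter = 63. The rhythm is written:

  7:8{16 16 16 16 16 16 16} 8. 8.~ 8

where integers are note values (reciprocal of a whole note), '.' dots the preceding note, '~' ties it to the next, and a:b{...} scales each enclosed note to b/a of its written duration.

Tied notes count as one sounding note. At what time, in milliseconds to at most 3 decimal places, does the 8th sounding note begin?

1. 0.0ms @ 0 + 272.109ms (2/7)
2. 272.109ms @ 2/7 + 272.109ms (2/7)
3. 544.218ms @ 4/7 + 272.109ms (2/7)
4. 816.327ms @ 6/7 + 272.109ms (2/7)
5. 1088.435ms @ 8/7 + 272.109ms (2/7)
6. 1360.544ms @ 10/7 + 272.109ms (2/7)
7. 1632.653ms @ 12/7 + 272.109ms (2/7)
8. 1904.762ms @ 2 + 714.286ms (3/4)
9. 2619.048ms @ 11/4 + 1190.476ms (5/4)

note 8 onset = 2b = 1904.762ms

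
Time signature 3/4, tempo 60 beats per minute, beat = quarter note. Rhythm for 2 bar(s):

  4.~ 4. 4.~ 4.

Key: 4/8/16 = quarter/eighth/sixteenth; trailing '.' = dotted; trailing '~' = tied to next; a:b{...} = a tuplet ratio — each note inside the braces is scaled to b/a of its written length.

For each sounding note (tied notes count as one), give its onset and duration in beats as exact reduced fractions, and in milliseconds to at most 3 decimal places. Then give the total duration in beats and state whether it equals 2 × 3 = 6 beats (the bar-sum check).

1) 0.0ms=0b +3000.0ms=3b
2) 3000.0ms=3b +3000.0ms=3b
Σ=6b of 6 (60bpm 3/4) — PASS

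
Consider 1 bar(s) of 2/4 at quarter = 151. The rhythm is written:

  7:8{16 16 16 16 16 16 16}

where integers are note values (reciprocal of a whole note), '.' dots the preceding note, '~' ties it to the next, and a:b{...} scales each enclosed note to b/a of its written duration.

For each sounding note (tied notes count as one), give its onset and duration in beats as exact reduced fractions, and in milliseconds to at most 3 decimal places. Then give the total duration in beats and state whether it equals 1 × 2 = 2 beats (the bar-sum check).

1) 0.0ms=0b +113.529ms=2/7b
2) 113.529ms=2/7b +113.529ms=2/7b
3) 227.058ms=4/7b +113.529ms=2/7b
4) 340.587ms=6/7b +113.529ms=2/7b
5) 454.115ms=8/7b +113.529ms=2/7b
6) 567.644ms=10/7b +113.529ms=2/7b
7) 681.173ms=12/7b +113.529ms=2/7b
Σ=2b of 2 (151bpm 2/4) — PASS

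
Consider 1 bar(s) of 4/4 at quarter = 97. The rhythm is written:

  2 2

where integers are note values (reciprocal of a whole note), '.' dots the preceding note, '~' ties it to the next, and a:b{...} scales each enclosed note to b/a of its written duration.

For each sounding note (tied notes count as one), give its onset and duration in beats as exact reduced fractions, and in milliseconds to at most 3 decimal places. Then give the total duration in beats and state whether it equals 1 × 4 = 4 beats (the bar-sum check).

1) 0.0ms=0b +1237.113ms=2b
2) 1237.113ms=2b +1237.113ms=2b
Σ=4b of 4 (97bpm 4/4) — PASS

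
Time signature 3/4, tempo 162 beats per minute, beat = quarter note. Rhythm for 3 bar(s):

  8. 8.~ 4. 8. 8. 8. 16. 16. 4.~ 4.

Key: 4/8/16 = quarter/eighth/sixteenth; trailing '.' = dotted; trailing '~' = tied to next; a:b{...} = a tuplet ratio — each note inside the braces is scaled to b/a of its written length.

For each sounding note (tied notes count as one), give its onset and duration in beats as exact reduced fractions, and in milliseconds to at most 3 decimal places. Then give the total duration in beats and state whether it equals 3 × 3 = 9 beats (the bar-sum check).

1) 0.0ms=0b +277.778ms=3/4b
2) 277.778ms=3/4b +833.333ms=9/4b
3) 1111.111ms=3b +277.778ms=3/4b
4) 1388.889ms=15/4b +277.778ms=3/4b
5) 1666.667ms=9/2b +277.778ms=3/4b
6) 1944.444ms=21/4b +138.889ms=3/8b
7) 2083.333ms=45/8b +138.889ms=3/8b
8) 2222.222ms=6b +1111.111ms=3b
Σ=9b of 9 (162bpm 3/4) — PASS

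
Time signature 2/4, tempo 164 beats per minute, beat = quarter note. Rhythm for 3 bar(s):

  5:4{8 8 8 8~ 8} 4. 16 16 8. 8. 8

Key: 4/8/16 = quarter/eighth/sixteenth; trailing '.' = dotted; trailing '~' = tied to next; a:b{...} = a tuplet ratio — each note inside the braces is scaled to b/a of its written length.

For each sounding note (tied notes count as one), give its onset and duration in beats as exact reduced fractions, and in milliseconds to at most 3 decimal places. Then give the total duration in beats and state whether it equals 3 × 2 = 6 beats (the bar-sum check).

1) 0.0ms=0b +146.341ms=2/5b
2) 146.341ms=2/5b +146.341ms=2/5b
3) 292.683ms=4/5b +146.341ms=2/5b
4) 439.024ms=6/5b +292.683ms=4/5b
5) 731.707ms=2b +548.78ms=3/2b
6) 1280.488ms=7/2b +91.463ms=1/4b
7) 1371.951ms=15/4b +91.463ms=1/4b
8) 1463.415ms=4b +274.39ms=3/4b
9) 1737.805ms=19/4b +274.39ms=3/4b
10) 2012.195ms=11/2b +182.927ms=1/2b
Σ=6b of 6 (164bpm 2/4) — PASS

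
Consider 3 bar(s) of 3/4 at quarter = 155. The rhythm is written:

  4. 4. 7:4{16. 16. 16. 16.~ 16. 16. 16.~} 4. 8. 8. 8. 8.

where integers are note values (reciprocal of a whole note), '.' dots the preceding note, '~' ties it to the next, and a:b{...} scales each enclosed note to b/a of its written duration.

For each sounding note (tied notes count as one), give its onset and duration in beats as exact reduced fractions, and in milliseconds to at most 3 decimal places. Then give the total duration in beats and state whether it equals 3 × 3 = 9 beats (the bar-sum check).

1) 0.0ms=0b +580.645ms=3/2b
2) 580.645ms=3/2b +580.645ms=3/2b
3) 1161.29ms=3b +82.949ms=3/14b
4) 1244.24ms=45/14b +82.949ms=3/14b
5) 1327.189ms=24/7b +82.949ms=3/14b
6) 1410.138ms=51/14b +165.899ms=3/7b
7) 1576.037ms=57/14b +82.949ms=3/14b
8) 1658.986ms=30/7b +663.594ms=12/7b
9) 2322.581ms=6b +290.323ms=3/4b
10) 2612.903ms=27/4b +290.323ms=3/4b
11) 2903.226ms=15/2b +290.323ms=3/4b
12) 3193.548ms=33/4b +290.323ms=3/4b
Σ=9b of 9 (155bpm 3/4) — PASS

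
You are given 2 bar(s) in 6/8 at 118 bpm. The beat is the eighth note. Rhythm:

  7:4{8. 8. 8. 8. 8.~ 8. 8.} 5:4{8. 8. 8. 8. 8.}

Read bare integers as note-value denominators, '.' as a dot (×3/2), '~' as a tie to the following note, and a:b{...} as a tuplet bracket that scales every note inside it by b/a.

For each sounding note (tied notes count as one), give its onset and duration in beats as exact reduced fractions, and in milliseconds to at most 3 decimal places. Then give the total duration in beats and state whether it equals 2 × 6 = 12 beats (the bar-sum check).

1) 0.0ms=0b +435.835ms=6/7b
2) 435.835ms=6/7b +435.835ms=6/7b
3) 871.671ms=12/7b +435.835ms=6/7b
4) 1307.506ms=18/7b +435.835ms=6/7b
5) 1743.341ms=24/7b +871.671ms=12/7b
6) 2615.012ms=36/7b +435.835ms=6/7b
7) 3050.847ms=6b +610.169ms=6/5b
8) 3661.017ms=36/5b +610.169ms=6/5b
9) 4271.186ms=42/5b +610.169ms=6/5b
10) 4881.356ms=48/5b +610.169ms=6/5b
11) 5491.525ms=54/5b +610.169ms=6/5b
Σ=12b of 12 (118bpm 6/8) — PASS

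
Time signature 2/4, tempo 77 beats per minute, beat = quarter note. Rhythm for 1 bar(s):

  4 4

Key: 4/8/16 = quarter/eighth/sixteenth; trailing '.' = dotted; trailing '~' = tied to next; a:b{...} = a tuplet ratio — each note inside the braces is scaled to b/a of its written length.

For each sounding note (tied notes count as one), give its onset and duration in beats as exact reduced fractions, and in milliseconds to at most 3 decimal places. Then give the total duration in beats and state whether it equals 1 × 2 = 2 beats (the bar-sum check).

1) 0.0ms=0b +779.221ms=1b
2) 779.221ms=1b +779.221ms=1b
Σ=2b of 2 (77bpm 2/4) — PASS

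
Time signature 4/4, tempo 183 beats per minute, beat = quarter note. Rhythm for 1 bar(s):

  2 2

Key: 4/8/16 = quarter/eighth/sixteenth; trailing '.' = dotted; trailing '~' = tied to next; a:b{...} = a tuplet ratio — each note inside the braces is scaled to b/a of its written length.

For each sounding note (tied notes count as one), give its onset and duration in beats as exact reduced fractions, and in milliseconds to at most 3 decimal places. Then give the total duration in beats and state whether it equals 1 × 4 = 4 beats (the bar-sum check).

1) 0.0ms=0b +655.738ms=2b
2) 655.738ms=2b +655.738ms=2b
Σ=4b of 4 (183bpm 4/4) — PASS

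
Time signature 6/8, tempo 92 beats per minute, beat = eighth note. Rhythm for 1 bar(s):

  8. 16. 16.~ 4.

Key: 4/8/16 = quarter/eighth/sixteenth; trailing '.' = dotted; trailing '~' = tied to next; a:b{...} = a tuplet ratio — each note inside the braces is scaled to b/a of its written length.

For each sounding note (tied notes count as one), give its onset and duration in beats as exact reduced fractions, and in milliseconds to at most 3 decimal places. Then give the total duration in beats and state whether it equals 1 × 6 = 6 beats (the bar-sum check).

1) 0.0ms=0b +978.261ms=3/2b
2) 978.261ms=3/2b +489.13ms=3/4b
3) 1467.391ms=9/4b +2445.652ms=15/4b
Σ=6b of 6 (92bpm 6/8) — PASS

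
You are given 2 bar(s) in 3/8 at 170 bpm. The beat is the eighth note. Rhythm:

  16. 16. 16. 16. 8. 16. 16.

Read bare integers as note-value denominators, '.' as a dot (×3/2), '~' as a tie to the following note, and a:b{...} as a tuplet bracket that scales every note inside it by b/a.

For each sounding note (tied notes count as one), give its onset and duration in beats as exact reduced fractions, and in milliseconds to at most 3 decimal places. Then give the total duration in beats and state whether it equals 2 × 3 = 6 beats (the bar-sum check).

1) 0.0ms=0b +264.706ms=3/4b
2) 264.706ms=3/4b +264.706ms=3/4b
3) 529.412ms=3/2b +264.706ms=3/4b
4) 794.118ms=9/4b +264.706ms=3/4b
5) 1058.824ms=3b +529.412ms=3/2b
6) 1588.235ms=9/2b +264.706ms=3/4b
7) 1852.941ms=21/4b +264.706ms=3/4b
Σ=6b of 6 (170bpm 3/8) — PASS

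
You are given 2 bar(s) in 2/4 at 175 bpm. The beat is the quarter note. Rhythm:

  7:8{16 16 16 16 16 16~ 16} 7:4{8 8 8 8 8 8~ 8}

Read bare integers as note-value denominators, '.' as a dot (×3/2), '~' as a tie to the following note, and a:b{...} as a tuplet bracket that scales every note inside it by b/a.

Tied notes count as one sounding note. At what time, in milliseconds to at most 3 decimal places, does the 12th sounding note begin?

note 12 onset = 24/7b = 1175.51ms

1. 0.0ms @ 0 + 97.959ms (2/7)
2. 97.959ms @ 2/7 + 97.959ms (2/7)
3. 195.918ms @ 4/7 + 97.959ms (2/7)
4. 293.878ms @ 6/7 + 97.959ms (2/7)
5. 391.837ms @ 8/7 + 97.959ms (2/7)
6. 489.796ms @ 10/7 + 195.918ms (4/7)
7. 685.714ms @ 2 + 97.959ms (2/7)
8. 783.673ms @ 16/7 + 97.959ms (2/7)
9. 881.633ms @ 18/7 + 97.959ms (2/7)
10. 979.592ms @ 20/7 + 97.959ms (2/7)
11. 1077.551ms @ 22/7 + 97.959ms (2/7)
12. 1175.51ms @ 24/7 + 195.918ms (4/7)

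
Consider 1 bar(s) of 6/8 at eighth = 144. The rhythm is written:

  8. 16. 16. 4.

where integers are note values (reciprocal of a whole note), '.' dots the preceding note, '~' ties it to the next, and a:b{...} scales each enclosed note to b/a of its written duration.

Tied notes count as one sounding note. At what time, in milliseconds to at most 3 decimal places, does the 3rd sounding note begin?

note 3 onset = 9/4b = 937.5ms

1. 0.0ms @ 0 + 625.0ms (3/2)
2. 625.0ms @ 3/2 + 312.5ms (3/4)
3. 937.5ms @ 9/4 + 312.5ms (3/4)
4. 1250.0ms @ 3 + 1250.0ms (3)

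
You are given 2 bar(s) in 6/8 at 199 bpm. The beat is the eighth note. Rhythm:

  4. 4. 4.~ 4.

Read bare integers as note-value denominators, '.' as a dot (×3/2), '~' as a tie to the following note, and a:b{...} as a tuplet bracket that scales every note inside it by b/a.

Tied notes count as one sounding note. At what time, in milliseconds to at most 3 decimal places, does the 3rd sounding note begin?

1. 0.0ms @ 0 + 904.523ms (3)
2. 904.523ms @ 3 + 904.523ms (3)
3. 1809.045ms @ 6 + 1809.045ms (6)

note 3 onset = 6b = 1809.045ms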